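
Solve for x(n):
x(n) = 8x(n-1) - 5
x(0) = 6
First-order linear non-homogeneous.
Homogeneous solution: x_h(n) = A·(8)^n.
Try constant particular solution x_p = K: K = 8K - 5 ⇒ K = \frac{5}{7}.
General: x(n) = A·(8)^n + \frac{5}{7}.
Apply x(0) = 6: A + \frac{5}{7} = 6 ⇒ A = \frac{37}{7}.
So x(n) = \frac{37 \cdot 8^{n}}{7} + \frac{5}{7}.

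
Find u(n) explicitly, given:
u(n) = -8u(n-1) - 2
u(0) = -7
First-order linear non-homogeneous.
Homogeneous solution: u_h(n) = A·(-8)^n.
Try constant particular solution u_p = K: K = -8K - 2 ⇒ K = - \frac{2}{9}.
General: u(n) = A·(-8)^n - \frac{2}{9}.
Apply u(0) = -7: A - \frac{2}{9} = -7 ⇒ A = - \frac{61}{9}.
So u(n) = - \frac{61 \left(-8\right)^{n}}{9} - \frac{2}{9}.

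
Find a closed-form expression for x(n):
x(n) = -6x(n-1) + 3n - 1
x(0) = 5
First-order linear with linear forcing.
Homogeneous solution: x_h(n) = A·(-6)^n.
Try particular x_p(n) = pn + q. Substituting:
  pn + q = -6(p(n-1) + q) + 3n - 1.
Matching the n-coefficient: p = -6p + 3 ⇒ p = \frac{3}{7}.
Matching constants: q = 6p - 6q - 1 ⇒ q = \frac{11}{49}.
General: x(n) = A·(-6)^n + \frac{3 n}{7} + \frac{11}{49}.
Apply x(0) = 5: A + \frac{11}{49} = 5 ⇒ A = \frac{234}{49}.
So x(n) = \frac{234 \left(-6\right)^{n}}{49} + \frac{3 n}{7} + \frac{11}{49}.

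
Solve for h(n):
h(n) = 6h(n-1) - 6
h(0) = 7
First-order linear non-homogeneous.
Homogeneous solution: h_h(n) = A·(6)^n.
Try constant particular solution h_p = K: K = 6K - 6 ⇒ K = \frac{6}{5}.
General: h(n) = A·(6)^n + \frac{6}{5}.
Apply h(0) = 7: A + \frac{6}{5} = 7 ⇒ A = \frac{29}{5}.
So h(n) = \frac{29 \cdot 6^{n}}{5} + \frac{6}{5}.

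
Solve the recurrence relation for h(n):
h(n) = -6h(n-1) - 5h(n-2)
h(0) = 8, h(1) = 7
Characteristic equation: x² + 6x + 5 = 0, which factors as (x - (-1))(x - (-5)) = 0.
Roots r₁ = -1, r₂ = -5 (distinct).
General solution: h(n) = A·(-1)^n + B·(-5)^n.
From h(0) = 8: A + B = 8.
From h(1) = 7: -A - 5B = 7.
Solving: A = \frac{47}{4}, B = - \frac{15}{4}.
So h(n) = \frac{47 \left(-1\right)^{n}}{4} - \frac{15 \left(-5\right)^{n}}{4}.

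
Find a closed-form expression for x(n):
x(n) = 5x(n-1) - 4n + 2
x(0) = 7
First-order linear with linear forcing.
Homogeneous solution: x_h(n) = A·(5)^n.
Try particular x_p(n) = pn + q. Substituting:
  pn + q = 5(p(n-1) + q) - 4n + 2.
Matching the n-coefficient: p = 5p - 4 ⇒ p = 1.
Matching constants: q = -5p + 5q + 2 ⇒ q = \frac{3}{4}.
General: x(n) = A·(5)^n + n + \frac{3}{4}.
Apply x(0) = 7: A + \frac{3}{4} = 7 ⇒ A = \frac{25}{4}.
So x(n) = \frac{25 \cdot 5^{n}}{4} + n + \frac{3}{4}.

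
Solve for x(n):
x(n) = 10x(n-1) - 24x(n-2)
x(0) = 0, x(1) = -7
Characteristic equation: x² - 10x + 24 = 0, which factors as (x - (6))(x - (4)) = 0.
Roots r₁ = 6, r₂ = 4 (distinct).
General solution: x(n) = A·(6)^n + B·(4)^n.
From x(0) = 0: A + B = 0.
From x(1) = -7: 6A + 4B = -7.
Solving: A = - \frac{7}{2}, B = \frac{7}{2}.
So x(n) = \frac{7 \cdot 4^{n}}{2} - \frac{7 \cdot 6^{n}}{2}.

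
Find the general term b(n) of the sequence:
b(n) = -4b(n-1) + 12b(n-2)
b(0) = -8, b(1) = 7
Characteristic equation: x² + 4x - 12 = 0, which factors as (x - (2))(x - (-6)) = 0.
Roots r₁ = 2, r₂ = -6 (distinct).
General solution: b(n) = A·(2)^n + B·(-6)^n.
From b(0) = -8: A + B = -8.
From b(1) = 7: 2A - 6B = 7.
Solving: A = - \frac{41}{8}, B = - \frac{23}{8}.
So b(n) = - \frac{23 \left(-6\right)^{n}}{8} - \frac{41 \cdot 2^{n}}{8}.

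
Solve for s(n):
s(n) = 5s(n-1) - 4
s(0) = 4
First-order linear non-homogeneous.
Homogeneous solution: s_h(n) = A·(5)^n.
Try constant particular solution s_p = K: K = 5K - 4 ⇒ K = 1.
General: s(n) = A·(5)^n + 1.
Apply s(0) = 4: A + 1 = 4 ⇒ A = 3.
So s(n) = 3 \cdot 5^{n} + 1.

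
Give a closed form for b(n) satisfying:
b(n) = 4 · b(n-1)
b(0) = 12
Pure geometric recurrence with ratio 4.
By induction b(n) = b(0) · (4)^n = 12 \cdot 4^{n}.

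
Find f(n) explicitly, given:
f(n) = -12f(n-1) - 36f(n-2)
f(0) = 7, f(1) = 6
Characteristic equation: x² + 12x + 36 = 0, which is (x - (-6))².
Repeated root r = -6.
General solution: f(n) = (A + Bn)·(-6)^n.
From f(0) = 7: A = 7.
From f(1) = 6: (A + B)·(-6) = 6 ⇒ B = -8.
So f(n) = \left(7 - 8 n\right) \cdot (-6)^n.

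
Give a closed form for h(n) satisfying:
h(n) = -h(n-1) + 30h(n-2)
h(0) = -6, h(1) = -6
Characteristic equation: x² + x - 30 = 0, which factors as (x - (-6))(x - (5)) = 0.
Roots r₁ = -6, r₂ = 5 (distinct).
General solution: h(n) = A·(-6)^n + B·(5)^n.
From h(0) = -6: A + B = -6.
From h(1) = -6: -6A + 5B = -6.
Solving: A = - \frac{24}{11}, B = - \frac{42}{11}.
So h(n) = - \frac{24 \left(-6\right)^{n}}{11} - \frac{42 \cdot 5^{n}}{11}.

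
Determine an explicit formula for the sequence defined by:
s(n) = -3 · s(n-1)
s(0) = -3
Pure geometric recurrence with ratio -3.
By induction s(n) = s(0) · (-3)^n = - 3 \left(-3\right)^{n}.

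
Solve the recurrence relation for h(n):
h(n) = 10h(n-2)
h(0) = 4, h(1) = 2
Characteristic equation: x² - 10 = 0.
Discriminant Δ = (0)² + 4·(10) = 40.
Roots r₁,₂ = (0 ± √40)/2, so r₁ = \sqrt{10}, r₂ = - \sqrt{10}.
General solution: h(n) = A·r₁^n + B·r₂^n.
From the initial conditions, A + B = 4 and r₁A + r₂B = 2.
Since r₁ - r₂ = √40: A = (2 - (4)r₂)/√40 = \frac{\sqrt{10}}{10} + 2, and B = 4 - A = 2 - \frac{\sqrt{10}}{10}.
So h(n) = \left(\frac{\sqrt{10}}{10} + 2\right)\left(\sqrt{10}\right)^n + \left(2 - \frac{\sqrt{10}}{10}\right)\left(- \sqrt{10}\right)^n.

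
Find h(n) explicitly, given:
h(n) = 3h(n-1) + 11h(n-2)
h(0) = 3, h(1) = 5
Characteristic equation: x² - 3x - 11 = 0.
Discriminant Δ = (3)² + 4·(11) = 53.
Roots r₁,₂ = (3 ± √53)/2, so r₁ = \frac{3}{2} + \frac{\sqrt{53}}{2}, r₂ = \frac{3}{2} - \frac{\sqrt{53}}{2}.
General solution: h(n) = A·r₁^n + B·r₂^n.
From the initial conditions, A + B = 3 and r₁A + r₂B = 5.
Since r₁ - r₂ = √53: A = (5 - (3)r₂)/√53 = \frac{\sqrt{53}}{106} + \frac{3}{2}, and B = 3 - A = \frac{3}{2} - \frac{\sqrt{53}}{106}.
So h(n) = \left(\frac{\sqrt{53}}{106} + \frac{3}{2}\right)\left(\frac{3}{2} + \frac{\sqrt{53}}{2}\right)^n + \left(\frac{3}{2} - \frac{\sqrt{53}}{106}\right)\left(\frac{3}{2} - \frac{\sqrt{53}}{2}\right)^n.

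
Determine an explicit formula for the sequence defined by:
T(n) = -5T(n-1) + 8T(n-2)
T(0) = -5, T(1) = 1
Characteristic equation: x² + 5x - 8 = 0.
Discriminant Δ = (-5)² + 4·(8) = 57.
Roots r₁,₂ = (-5 ± √57)/2, so r₁ = - \frac{5}{2} + \frac{\sqrt{57}}{2}, r₂ = - \frac{\sqrt{57}}{2} - \frac{5}{2}.
General solution: T(n) = A·r₁^n + B·r₂^n.
From the initial conditions, A + B = -5 and r₁A + r₂B = 1.
Since r₁ - r₂ = √57: A = (1 - (-5)r₂)/√57 = - \frac{5}{2} - \frac{23 \sqrt{57}}{114}, and B = -5 - A = - \frac{5}{2} + \frac{23 \sqrt{57}}{114}.
So T(n) = \left(- \frac{5}{2} - \frac{23 \sqrt{57}}{114}\right)\left(- \frac{5}{2} + \frac{\sqrt{57}}{2}\right)^n + \left(- \frac{5}{2} + \frac{23 \sqrt{57}}{114}\right)\left(- \frac{\sqrt{57}}{2} - \frac{5}{2}\right)^n.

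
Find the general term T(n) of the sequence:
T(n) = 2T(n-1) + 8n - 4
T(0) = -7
First-order linear with linear forcing.
Homogeneous solution: T_h(n) = A·(2)^n.
Try particular T_p(n) = pn + q. Substituting:
  pn + q = 2(p(n-1) + q) + 8n - 4.
Matching the n-coefficient: p = 2p + 8 ⇒ p = -8.
Matching constants: q = -2p + 2q - 4 ⇒ q = -12.
General: T(n) = A·(2)^n - 8 n - 12.
Apply T(0) = -7: A - 12 = -7 ⇒ A = 5.
So T(n) = 5 \cdot 2^{n} - 8 n - 12.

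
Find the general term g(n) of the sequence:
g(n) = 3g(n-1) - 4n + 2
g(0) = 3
First-order linear with linear forcing.
Homogeneous solution: g_h(n) = A·(3)^n.
Try particular g_p(n) = pn + q. Substituting:
  pn + q = 3(p(n-1) + q) - 4n + 2.
Matching the n-coefficient: p = 3p - 4 ⇒ p = 2.
Matching constants: q = -3p + 3q + 2 ⇒ q = 2.
General: g(n) = A·(3)^n + 2 n + 2.
Apply g(0) = 3: A + 2 = 3 ⇒ A = 1.
So g(n) = 3^{n} + 2 n + 2.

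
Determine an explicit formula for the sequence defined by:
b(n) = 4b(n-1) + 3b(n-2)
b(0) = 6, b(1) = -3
Characteristic equation: x² - 4x - 3 = 0.
Discriminant Δ = (4)² + 4·(3) = 28.
Roots r₁,₂ = (4 ± √28)/2, so r₁ = 2 + \sqrt{7}, r₂ = 2 - \sqrt{7}.
General solution: b(n) = A·r₁^n + B·r₂^n.
From the initial conditions, A + B = 6 and r₁A + r₂B = -3.
Since r₁ - r₂ = √28: A = (-3 - (6)r₂)/√28 = 3 - \frac{15 \sqrt{7}}{14}, and B = 6 - A = \frac{15 \sqrt{7}}{14} + 3.
So b(n) = \left(3 - \frac{15 \sqrt{7}}{14}\right)\left(2 + \sqrt{7}\right)^n + \left(\frac{15 \sqrt{7}}{14} + 3\right)\left(2 - \sqrt{7}\right)^n.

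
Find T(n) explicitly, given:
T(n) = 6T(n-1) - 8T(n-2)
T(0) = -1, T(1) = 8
Characteristic equation: x² - 6x + 8 = 0, which factors as (x - (2))(x - (4)) = 0.
Roots r₁ = 2, r₂ = 4 (distinct).
General solution: T(n) = A·(2)^n + B·(4)^n.
From T(0) = -1: A + B = -1.
From T(1) = 8: 2A + 4B = 8.
Solving: A = -6, B = 5.
So T(n) = - 6 \cdot 2^{n} + 5 \cdot 4^{n}.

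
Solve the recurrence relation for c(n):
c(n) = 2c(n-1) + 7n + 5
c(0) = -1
First-order linear with linear forcing.
Homogeneous solution: c_h(n) = A·(2)^n.
Try particular c_p(n) = pn + q. Substituting:
  pn + q = 2(p(n-1) + q) + 7n + 5.
Matching the n-coefficient: p = 2p + 7 ⇒ p = -7.
Matching constants: q = -2p + 2q + 5 ⇒ q = -19.
General: c(n) = A·(2)^n - 7 n - 19.
Apply c(0) = -1: A - 19 = -1 ⇒ A = 18.
So c(n) = 18 \cdot 2^{n} - 7 n - 19.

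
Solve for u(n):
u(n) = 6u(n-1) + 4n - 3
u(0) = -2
First-order linear with linear forcing.
Homogeneous solution: u_h(n) = A·(6)^n.
Try particular u_p(n) = pn + q. Substituting:
  pn + q = 6(p(n-1) + q) + 4n - 3.
Matching the n-coefficient: p = 6p + 4 ⇒ p = - \frac{4}{5}.
Matching constants: q = -6p + 6q - 3 ⇒ q = - \frac{9}{25}.
General: u(n) = A·(6)^n - \frac{4 n}{5} - \frac{9}{25}.
Apply u(0) = -2: A - \frac{9}{25} = -2 ⇒ A = - \frac{41}{25}.
So u(n) = - \frac{41 \cdot 6^{n}}{25} - \frac{4 n}{5} - \frac{9}{25}.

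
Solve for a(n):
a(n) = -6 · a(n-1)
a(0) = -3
Pure geometric recurrence with ratio -6.
By induction a(n) = a(0) · (-6)^n = - 3 \left(-6\right)^{n}.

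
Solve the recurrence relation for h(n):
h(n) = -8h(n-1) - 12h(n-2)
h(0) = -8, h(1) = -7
Characteristic equation: x² + 8x + 12 = 0, which factors as (x - (-6))(x - (-2)) = 0.
Roots r₁ = -6, r₂ = -2 (distinct).
General solution: h(n) = A·(-6)^n + B·(-2)^n.
From h(0) = -8: A + B = -8.
From h(1) = -7: -6A - 2B = -7.
Solving: A = \frac{23}{4}, B = - \frac{55}{4}.
So h(n) = - \frac{55 \left(-2\right)^{n}}{4} + \frac{23 \left(-6\right)^{n}}{4}.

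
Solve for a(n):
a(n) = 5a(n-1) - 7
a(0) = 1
First-order linear non-homogeneous.
Homogeneous solution: a_h(n) = A·(5)^n.
Try constant particular solution a_p = K: K = 5K - 7 ⇒ K = \frac{7}{4}.
General: a(n) = A·(5)^n + \frac{7}{4}.
Apply a(0) = 1: A + \frac{7}{4} = 1 ⇒ A = - \frac{3}{4}.
So a(n) = \frac{7}{4} - \frac{3 \cdot 5^{n}}{4}.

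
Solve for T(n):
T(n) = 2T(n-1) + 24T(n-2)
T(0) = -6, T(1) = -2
Characteristic equation: x² - 2x - 24 = 0, which factors as (x - (6))(x - (-4)) = 0.
Roots r₁ = 6, r₂ = -4 (distinct).
General solution: T(n) = A·(6)^n + B·(-4)^n.
From T(0) = -6: A + B = -6.
From T(1) = -2: 6A - 4B = -2.
Solving: A = - \frac{13}{5}, B = - \frac{17}{5}.
So T(n) = - \frac{17 \left(-4\right)^{n}}{5} - \frac{13 \cdot 6^{n}}{5}.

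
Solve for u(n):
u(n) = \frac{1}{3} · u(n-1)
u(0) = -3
Pure geometric recurrence with ratio \frac{1}{3}.
By induction u(n) = u(0) · (\frac{1}{3})^n = - 3 \cdot 3^{- n}.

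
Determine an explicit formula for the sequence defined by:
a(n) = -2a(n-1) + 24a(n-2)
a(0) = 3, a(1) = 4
Characteristic equation: x² + 2x - 24 = 0, which factors as (x - (4))(x - (-6)) = 0.
Roots r₁ = 4, r₂ = -6 (distinct).
General solution: a(n) = A·(4)^n + B·(-6)^n.
From a(0) = 3: A + B = 3.
From a(1) = 4: 4A - 6B = 4.
Solving: A = \frac{11}{5}, B = \frac{4}{5}.
So a(n) = \frac{4 \left(-6\right)^{n}}{5} + \frac{11 \cdot 4^{n}}{5}.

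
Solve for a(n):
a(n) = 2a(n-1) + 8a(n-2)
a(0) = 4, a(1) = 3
Characteristic equation: x² - 2x - 8 = 0, which factors as (x - (4))(x - (-2)) = 0.
Roots r₁ = 4, r₂ = -2 (distinct).
General solution: a(n) = A·(4)^n + B·(-2)^n.
From a(0) = 4: A + B = 4.
From a(1) = 3: 4A - 2B = 3.
Solving: A = \frac{11}{6}, B = \frac{13}{6}.
So a(n) = \frac{13 \left(-2\right)^{n}}{6} + \frac{11 \cdot 4^{n}}{6}.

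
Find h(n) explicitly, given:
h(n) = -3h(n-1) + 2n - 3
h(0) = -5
First-order linear with linear forcing.
Homogeneous solution: h_h(n) = A·(-3)^n.
Try particular h_p(n) = pn + q. Substituting:
  pn + q = -3(p(n-1) + q) + 2n - 3.
Matching the n-coefficient: p = -3p + 2 ⇒ p = \frac{1}{2}.
Matching constants: q = 3p - 3q - 3 ⇒ q = - \frac{3}{8}.
General: h(n) = A·(-3)^n + \frac{n}{2} - \frac{3}{8}.
Apply h(0) = -5: A - \frac{3}{8} = -5 ⇒ A = - \frac{37}{8}.
So h(n) = - \frac{37 \left(-3\right)^{n}}{8} + \frac{n}{2} - \frac{3}{8}.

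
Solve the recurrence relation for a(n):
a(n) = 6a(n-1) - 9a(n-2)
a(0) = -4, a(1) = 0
Characteristic equation: x² - 6x + 9 = 0, which is (x - (3))².
Repeated root r = 3.
General solution: a(n) = (A + Bn)·(3)^n.
From a(0) = -4: A = -4.
From a(1) = 0: (A + B)·(3) = 0 ⇒ B = 4.
So a(n) = \left(4 n - 4\right) \cdot (3)^n.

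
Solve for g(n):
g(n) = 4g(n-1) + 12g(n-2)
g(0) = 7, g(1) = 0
Characteristic equation: x² - 4x - 12 = 0, which factors as (x - (6))(x - (-2)) = 0.
Roots r₁ = 6, r₂ = -2 (distinct).
General solution: g(n) = A·(6)^n + B·(-2)^n.
From g(0) = 7: A + B = 7.
From g(1) = 0: 6A - 2B = 0.
Solving: A = \frac{7}{4}, B = \frac{21}{4}.
So g(n) = \frac{21 \left(-2\right)^{n}}{4} + \frac{7 \cdot 6^{n}}{4}.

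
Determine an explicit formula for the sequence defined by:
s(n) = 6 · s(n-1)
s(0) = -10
Pure geometric recurrence with ratio 6.
By induction s(n) = s(0) · (6)^n = - 10 \cdot 6^{n}.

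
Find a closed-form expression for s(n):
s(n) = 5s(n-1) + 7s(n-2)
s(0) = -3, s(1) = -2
Characteristic equation: x² - 5x - 7 = 0.
Discriminant Δ = (5)² + 4·(7) = 53.
Roots r₁,₂ = (5 ± √53)/2, so r₁ = \frac{5}{2} + \frac{\sqrt{53}}{2}, r₂ = \frac{5}{2} - \frac{\sqrt{53}}{2}.
General solution: s(n) = A·r₁^n + B·r₂^n.
From the initial conditions, A + B = -3 and r₁A + r₂B = -2.
Since r₁ - r₂ = √53: A = (-2 - (-3)r₂)/√53 = - \frac{3}{2} + \frac{11 \sqrt{53}}{106}, and B = -3 - A = - \frac{3}{2} - \frac{11 \sqrt{53}}{106}.
So s(n) = \left(- \frac{3}{2} + \frac{11 \sqrt{53}}{106}\right)\left(\frac{5}{2} + \frac{\sqrt{53}}{2}\right)^n + \left(- \frac{3}{2} - \frac{11 \sqrt{53}}{106}\right)\left(\frac{5}{2} - \frac{\sqrt{53}}{2}\right)^n.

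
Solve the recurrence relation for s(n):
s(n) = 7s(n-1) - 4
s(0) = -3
First-order linear non-homogeneous.
Homogeneous solution: s_h(n) = A·(7)^n.
Try constant particular solution s_p = K: K = 7K - 4 ⇒ K = \frac{2}{3}.
General: s(n) = A·(7)^n + \frac{2}{3}.
Apply s(0) = -3: A + \frac{2}{3} = -3 ⇒ A = - \frac{11}{3}.
So s(n) = \frac{2}{3} - \frac{11 \cdot 7^{n}}{3}.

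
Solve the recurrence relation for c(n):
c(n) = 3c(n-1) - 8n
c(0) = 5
First-order linear with linear forcing.
Homogeneous solution: c_h(n) = A·(3)^n.
Try particular c_p(n) = pn + q. Substituting:
  pn + q = 3(p(n-1) + q) - 8n.
Matching the n-coefficient: p = 3p - 8 ⇒ p = 4.
Matching constants: q = -3p + 3q ⇒ q = 6.
General: c(n) = A·(3)^n + 4 n + 6.
Apply c(0) = 5: A + 6 = 5 ⇒ A = -1.
So c(n) = - 3^{n} + 4 n + 6.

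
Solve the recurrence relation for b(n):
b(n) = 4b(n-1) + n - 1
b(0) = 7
First-order linear with linear forcing.
Homogeneous solution: b_h(n) = A·(4)^n.
Try particular b_p(n) = pn + q. Substituting:
  pn + q = 4(p(n-1) + q) + n - 1.
Matching the n-coefficient: p = 4p + 1 ⇒ p = - \frac{1}{3}.
Matching constants: q = -4p + 4q - 1 ⇒ q = - \frac{1}{9}.
General: b(n) = A·(4)^n - \frac{n}{3} - \frac{1}{9}.
Apply b(0) = 7: A - \frac{1}{9} = 7 ⇒ A = \frac{64}{9}.
So b(n) = \frac{64 \cdot 4^{n}}{9} - \frac{n}{3} - \frac{1}{9}.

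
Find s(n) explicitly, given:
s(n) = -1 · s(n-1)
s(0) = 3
Pure geometric recurrence with ratio -1.
By induction s(n) = s(0) · (-1)^n = 3 \left(-1\right)^{n}.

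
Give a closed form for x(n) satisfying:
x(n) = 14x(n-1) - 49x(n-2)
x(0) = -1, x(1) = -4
Characteristic equation: x² - 14x + 49 = 0, which is (x - (7))².
Repeated root r = 7.
General solution: x(n) = (A + Bn)·(7)^n.
From x(0) = -1: A = -1.
From x(1) = -4: (A + B)·(7) = -4 ⇒ B = \frac{3}{7}.
So x(n) = \left(\frac{3 n}{7} - 1\right) \cdot (7)^n.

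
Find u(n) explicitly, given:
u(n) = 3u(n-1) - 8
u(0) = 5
First-order linear non-homogeneous.
Homogeneous solution: u_h(n) = A·(3)^n.
Try constant particular solution u_p = K: K = 3K - 8 ⇒ K = 4.
General: u(n) = A·(3)^n + 4.
Apply u(0) = 5: A + 4 = 5 ⇒ A = 1.
So u(n) = 3^{n} + 4.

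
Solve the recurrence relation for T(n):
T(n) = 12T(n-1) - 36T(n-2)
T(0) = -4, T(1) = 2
Characteristic equation: x² - 12x + 36 = 0, which is (x - (6))².
Repeated root r = 6.
General solution: T(n) = (A + Bn)·(6)^n.
From T(0) = -4: A = -4.
From T(1) = 2: (A + B)·(6) = 2 ⇒ B = \frac{13}{3}.
So T(n) = \left(\frac{13 n}{3} - 4\right) \cdot (6)^n.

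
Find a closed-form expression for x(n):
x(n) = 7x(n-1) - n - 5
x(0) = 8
First-order linear with linear forcing.
Homogeneous solution: x_h(n) = A·(7)^n.
Try particular x_p(n) = pn + q. Substituting:
  pn + q = 7(p(n-1) + q) - n - 5.
Matching the n-coefficient: p = 7p - 1 ⇒ p = \frac{1}{6}.
Matching constants: q = -7p + 7q - 5 ⇒ q = \frac{37}{36}.
General: x(n) = A·(7)^n + \frac{n}{6} + \frac{37}{36}.
Apply x(0) = 8: A + \frac{37}{36} = 8 ⇒ A = \frac{251}{36}.
So x(n) = \frac{251 \cdot 7^{n}}{36} + \frac{n}{6} + \frac{37}{36}.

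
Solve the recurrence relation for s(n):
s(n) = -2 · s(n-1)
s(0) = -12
Pure geometric recurrence with ratio -2.
By induction s(n) = s(0) · (-2)^n = - 12 \left(-2\right)^{n}.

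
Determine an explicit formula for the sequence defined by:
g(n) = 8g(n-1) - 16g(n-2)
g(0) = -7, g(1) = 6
Characteristic equation: x² - 8x + 16 = 0, which is (x - (4))².
Repeated root r = 4.
General solution: g(n) = (A + Bn)·(4)^n.
From g(0) = -7: A = -7.
From g(1) = 6: (A + B)·(4) = 6 ⇒ B = \frac{17}{2}.
So g(n) = \left(\frac{17 n}{2} - 7\right) \cdot (4)^n.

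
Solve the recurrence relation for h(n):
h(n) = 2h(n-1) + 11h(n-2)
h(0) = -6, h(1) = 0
Characteristic equation: x² - 2x - 11 = 0.
Discriminant Δ = (2)² + 4·(11) = 48.
Roots r₁,₂ = (2 ± √48)/2, so r₁ = 1 + 2 \sqrt{3}, r₂ = 1 - 2 \sqrt{3}.
General solution: h(n) = A·r₁^n + B·r₂^n.
From the initial conditions, A + B = -6 and r₁A + r₂B = 0.
Since r₁ - r₂ = √48: A = (0 - (-6)r₂)/√48 = -3 + \frac{\sqrt{3}}{2}, and B = -6 - A = -3 - \frac{\sqrt{3}}{2}.
So h(n) = \left(-3 + \frac{\sqrt{3}}{2}\right)\left(1 + 2 \sqrt{3}\right)^n + \left(-3 - \frac{\sqrt{3}}{2}\right)\left(1 - 2 \sqrt{3}\right)^n.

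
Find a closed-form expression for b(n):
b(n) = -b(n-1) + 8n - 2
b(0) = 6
First-order linear with linear forcing.
Homogeneous solution: b_h(n) = A·(-1)^n.
Try particular b_p(n) = pn + q. Substituting:
  pn + q = -(p(n-1) + q) + 8n - 2.
Matching the n-coefficient: p = -p + 8 ⇒ p = 4.
Matching constants: q = p - q - 2 ⇒ q = 1.
General: b(n) = A·(-1)^n + 4 n + 1.
Apply b(0) = 6: A + 1 = 6 ⇒ A = 5.
So b(n) = 5 \left(-1\right)^{n} + 4 n + 1.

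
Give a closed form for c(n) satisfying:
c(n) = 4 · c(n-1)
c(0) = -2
Pure geometric recurrence with ratio 4.
By induction c(n) = c(0) · (4)^n = - 2 \cdot 4^{n}.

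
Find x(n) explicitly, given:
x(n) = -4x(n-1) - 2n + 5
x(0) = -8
First-order linear with linear forcing.
Homogeneous solution: x_h(n) = A·(-4)^n.
Try particular x_p(n) = pn + q. Substituting:
  pn + q = -4(p(n-1) + q) - 2n + 5.
Matching the n-coefficient: p = -4p - 2 ⇒ p = - \frac{2}{5}.
Matching constants: q = 4p - 4q + 5 ⇒ q = \frac{17}{25}.
General: x(n) = A·(-4)^n - \frac{2 n}{5} + \frac{17}{25}.
Apply x(0) = -8: A + \frac{17}{25} = -8 ⇒ A = - \frac{217}{25}.
So x(n) = - \frac{217 \left(-4\right)^{n}}{25} - \frac{2 n}{5} + \frac{17}{25}.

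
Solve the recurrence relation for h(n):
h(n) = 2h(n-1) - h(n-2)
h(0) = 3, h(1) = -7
Characteristic equation: x² - 2x + 1 = 0, which is (x - (1))².
Repeated root r = 1.
General solution: h(n) = (A + Bn)·(1)^n.
From h(0) = 3: A = 3.
From h(1) = -7: (A + B)·(1) = -7 ⇒ B = -10.
So h(n) = \left(3 - 10 n\right) \cdot (1)^n.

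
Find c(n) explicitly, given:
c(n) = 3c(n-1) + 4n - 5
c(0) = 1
First-order linear with linear forcing.
Homogeneous solution: c_h(n) = A·(3)^n.
Try particular c_p(n) = pn + q. Substituting:
  pn + q = 3(p(n-1) + q) + 4n - 5.
Matching the n-coefficient: p = 3p + 4 ⇒ p = -2.
Matching constants: q = -3p + 3q - 5 ⇒ q = - \frac{1}{2}.
General: c(n) = A·(3)^n - 2 n - \frac{1}{2}.
Apply c(0) = 1: A - \frac{1}{2} = 1 ⇒ A = \frac{3}{2}.
So c(n) = \frac{3 \cdot 3^{n}}{2} - 2 n - \frac{1}{2}.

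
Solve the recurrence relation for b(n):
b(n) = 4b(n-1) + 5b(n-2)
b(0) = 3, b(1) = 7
Characteristic equation: x² - 4x - 5 = 0, which factors as (x - (5))(x - (-1)) = 0.
Roots r₁ = 5, r₂ = -1 (distinct).
General solution: b(n) = A·(5)^n + B·(-1)^n.
From b(0) = 3: A + B = 3.
From b(1) = 7: 5A - B = 7.
Solving: A = \frac{5}{3}, B = \frac{4}{3}.
So b(n) = \frac{4 \left(-1\right)^{n}}{3} + \frac{5 \cdot 5^{n}}{3}.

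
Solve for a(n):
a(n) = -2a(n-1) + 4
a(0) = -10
First-order linear non-homogeneous.
Homogeneous solution: a_h(n) = A·(-2)^n.
Try constant particular solution a_p = K: K = -2K + 4 ⇒ K = \frac{4}{3}.
General: a(n) = A·(-2)^n + \frac{4}{3}.
Apply a(0) = -10: A + \frac{4}{3} = -10 ⇒ A = - \frac{34}{3}.
So a(n) = \frac{4}{3} - \frac{34 \left(-2\right)^{n}}{3}.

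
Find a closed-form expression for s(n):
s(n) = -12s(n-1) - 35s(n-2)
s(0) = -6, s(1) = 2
Characteristic equation: x² + 12x + 35 = 0, which factors as (x - (-7))(x - (-5)) = 0.
Roots r₁ = -7, r₂ = -5 (distinct).
General solution: s(n) = A·(-7)^n + B·(-5)^n.
From s(0) = -6: A + B = -6.
From s(1) = 2: -7A - 5B = 2.
Solving: A = 14, B = -20.
So s(n) = - 20 \left(-5\right)^{n} + 14 \left(-7\right)^{n}.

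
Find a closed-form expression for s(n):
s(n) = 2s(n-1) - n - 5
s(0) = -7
First-order linear with linear forcing.
Homogeneous solution: s_h(n) = A·(2)^n.
Try particular s_p(n) = pn + q. Substituting:
  pn + q = 2(p(n-1) + q) - n - 5.
Matching the n-coefficient: p = 2p - 1 ⇒ p = 1.
Matching constants: q = -2p + 2q - 5 ⇒ q = 7.
General: s(n) = A·(2)^n + n + 7.
Apply s(0) = -7: A + 7 = -7 ⇒ A = -14.
So s(n) = - 14 \cdot 2^{n} + n + 7.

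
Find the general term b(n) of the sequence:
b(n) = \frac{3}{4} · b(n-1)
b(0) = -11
Pure geometric recurrence with ratio \frac{3}{4}.
By induction b(n) = b(0) · (\frac{3}{4})^n = - 11 \left(\frac{3}{4}\right)^{n}.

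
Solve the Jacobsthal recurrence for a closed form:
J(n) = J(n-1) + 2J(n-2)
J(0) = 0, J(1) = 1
This is the Jacobsthal sequence.
Characteristic equation: x² - x - 2 = 0; roots r₁ = 2, r₂ = -1.
General: J(n) = A·r₁^n + B·r₂^n. Solving with J(0)=0, J(1)=1 gives A = \frac{1}{3}, B = - \frac{1}{3}.
So J(n) = - \frac{\left(-1\right)^{n}}{3} + \frac{2^{n}}{3}.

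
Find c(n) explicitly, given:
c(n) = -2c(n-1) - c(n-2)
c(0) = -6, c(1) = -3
Characteristic equation: x² + 2x + 1 = 0, which is (x - (-1))².
Repeated root r = -1.
General solution: c(n) = (A + Bn)·(-1)^n.
From c(0) = -6: A = -6.
From c(1) = -3: (A + B)·(-1) = -3 ⇒ B = 9.
So c(n) = \left(9 n - 6\right) \cdot (-1)^n.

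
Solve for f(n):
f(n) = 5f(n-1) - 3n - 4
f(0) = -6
First-order linear with linear forcing.
Homogeneous solution: f_h(n) = A·(5)^n.
Try particular f_p(n) = pn + q. Substituting:
  pn + q = 5(p(n-1) + q) - 3n - 4.
Matching the n-coefficient: p = 5p - 3 ⇒ p = \frac{3}{4}.
Matching constants: q = -5p + 5q - 4 ⇒ q = \frac{31}{16}.
General: f(n) = A·(5)^n + \frac{3 n}{4} + \frac{31}{16}.
Apply f(0) = -6: A + \frac{31}{16} = -6 ⇒ A = - \frac{127}{16}.
So f(n) = - \frac{127 \cdot 5^{n}}{16} + \frac{3 n}{4} + \frac{31}{16}.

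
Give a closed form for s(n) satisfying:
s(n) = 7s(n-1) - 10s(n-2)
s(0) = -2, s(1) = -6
Characteristic equation: x² - 7x + 10 = 0, which factors as (x - (2))(x - (5)) = 0.
Roots r₁ = 2, r₂ = 5 (distinct).
General solution: s(n) = A·(2)^n + B·(5)^n.
From s(0) = -2: A + B = -2.
From s(1) = -6: 2A + 5B = -6.
Solving: A = - \frac{4}{3}, B = - \frac{2}{3}.
So s(n) = - \frac{4 \cdot 2^{n}}{3} - \frac{2 \cdot 5^{n}}{3}.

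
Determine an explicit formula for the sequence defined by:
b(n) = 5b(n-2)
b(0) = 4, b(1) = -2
Characteristic equation: x² - 5 = 0.
Discriminant Δ = (0)² + 4·(5) = 20.
Roots r₁,₂ = (0 ± √20)/2, so r₁ = \sqrt{5}, r₂ = - \sqrt{5}.
General solution: b(n) = A·r₁^n + B·r₂^n.
From the initial conditions, A + B = 4 and r₁A + r₂B = -2.
Since r₁ - r₂ = √20: A = (-2 - (4)r₂)/√20 = 2 - \frac{\sqrt{5}}{5}, and B = 4 - A = \frac{\sqrt{5}}{5} + 2.
So b(n) = \left(2 - \frac{\sqrt{5}}{5}\right)\left(\sqrt{5}\right)^n + \left(\frac{\sqrt{5}}{5} + 2\right)\left(- \sqrt{5}\right)^n.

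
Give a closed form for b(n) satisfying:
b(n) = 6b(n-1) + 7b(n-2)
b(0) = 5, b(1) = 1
Characteristic equation: x² - 6x - 7 = 0, which factors as (x - (-1))(x - (7)) = 0.
Roots r₁ = -1, r₂ = 7 (distinct).
General solution: b(n) = A·(-1)^n + B·(7)^n.
From b(0) = 5: A + B = 5.
From b(1) = 1: -A + 7B = 1.
Solving: A = \frac{17}{4}, B = \frac{3}{4}.
So b(n) = \frac{17 \left(-1\right)^{n}}{4} + \frac{3 \cdot 7^{n}}{4}.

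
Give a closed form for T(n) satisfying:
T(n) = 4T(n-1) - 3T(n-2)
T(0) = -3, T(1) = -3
Characteristic equation: x² - 4x + 3 = 0, which factors as (x - (3))(x - (1)) = 0.
Roots r₁ = 3, r₂ = 1 (distinct).
General solution: T(n) = A·(3)^n + B·(1)^n.
From T(0) = -3: A + B = -3.
From T(1) = -3: 3A + B = -3.
Solving: A = 0, B = -3.
So T(n) = -3.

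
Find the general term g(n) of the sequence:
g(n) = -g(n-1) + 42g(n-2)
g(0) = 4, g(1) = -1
Characteristic equation: x² + x - 42 = 0, which factors as (x - (-7))(x - (6)) = 0.
Roots r₁ = -7, r₂ = 6 (distinct).
General solution: g(n) = A·(-7)^n + B·(6)^n.
From g(0) = 4: A + B = 4.
From g(1) = -1: -7A + 6B = -1.
Solving: A = \frac{25}{13}, B = \frac{27}{13}.
So g(n) = \frac{25 \left(-7\right)^{n}}{13} + \frac{27 \cdot 6^{n}}{13}.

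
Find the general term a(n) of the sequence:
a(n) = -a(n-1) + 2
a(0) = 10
First-order linear non-homogeneous.
Homogeneous solution: a_h(n) = A·(-1)^n.
Try constant particular solution a_p = K: K = -K + 2 ⇒ K = 1.
General: a(n) = A·(-1)^n + 1.
Apply a(0) = 10: A + 1 = 10 ⇒ A = 9.
So a(n) = 9 \left(-1\right)^{n} + 1.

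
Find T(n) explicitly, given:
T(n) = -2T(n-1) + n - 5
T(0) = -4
First-order linear with linear forcing.
Homogeneous solution: T_h(n) = A·(-2)^n.
Try particular T_p(n) = pn + q. Substituting:
  pn + q = -2(p(n-1) + q) + n - 5.
Matching the n-coefficient: p = -2p + 1 ⇒ p = \frac{1}{3}.
Matching constants: q = 2p - 2q - 5 ⇒ q = - \frac{13}{9}.
General: T(n) = A·(-2)^n + \frac{n}{3} - \frac{13}{9}.
Apply T(0) = -4: A - \frac{13}{9} = -4 ⇒ A = - \frac{23}{9}.
So T(n) = - \frac{23 \left(-2\right)^{n}}{9} + \frac{n}{3} - \frac{13}{9}.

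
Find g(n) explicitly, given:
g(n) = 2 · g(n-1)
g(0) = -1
Pure geometric recurrence with ratio 2.
By induction g(n) = g(0) · (2)^n = - 2^{n}.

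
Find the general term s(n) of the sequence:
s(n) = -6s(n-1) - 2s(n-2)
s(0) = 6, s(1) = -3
Characteristic equation: x² + 6x + 2 = 0.
Discriminant Δ = (-6)² + 4·(-2) = 28.
Roots r₁,₂ = (-6 ± √28)/2, so r₁ = -3 + \sqrt{7}, r₂ = -3 - \sqrt{7}.
General solution: s(n) = A·r₁^n + B·r₂^n.
From the initial conditions, A + B = 6 and r₁A + r₂B = -3.
Since r₁ - r₂ = √28: A = (-3 - (6)r₂)/√28 = \frac{15 \sqrt{7}}{14} + 3, and B = 6 - A = 3 - \frac{15 \sqrt{7}}{14}.
So s(n) = \left(\frac{15 \sqrt{7}}{14} + 3\right)\left(-3 + \sqrt{7}\right)^n + \left(3 - \frac{15 \sqrt{7}}{14}\right)\left(-3 - \sqrt{7}\right)^n.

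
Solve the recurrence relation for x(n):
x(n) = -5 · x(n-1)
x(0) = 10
Pure geometric recurrence with ratio -5.
By induction x(n) = x(0) · (-5)^n = 10 \left(-5\right)^{n}.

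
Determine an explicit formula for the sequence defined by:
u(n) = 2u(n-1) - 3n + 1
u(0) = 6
First-order linear with linear forcing.
Homogeneous solution: u_h(n) = A·(2)^n.
Try particular u_p(n) = pn + q. Substituting:
  pn + q = 2(p(n-1) + q) - 3n + 1.
Matching the n-coefficient: p = 2p - 3 ⇒ p = 3.
Matching constants: q = -2p + 2q + 1 ⇒ q = 5.
General: u(n) = A·(2)^n + 3 n + 5.
Apply u(0) = 6: A + 5 = 6 ⇒ A = 1.
So u(n) = 2^{n} + 3 n + 5.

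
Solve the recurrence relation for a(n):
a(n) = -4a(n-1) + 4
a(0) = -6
First-order linear non-homogeneous.
Homogeneous solution: a_h(n) = A·(-4)^n.
Try constant particular solution a_p = K: K = -4K + 4 ⇒ K = \frac{4}{5}.
General: a(n) = A·(-4)^n + \frac{4}{5}.
Apply a(0) = -6: A + \frac{4}{5} = -6 ⇒ A = - \frac{34}{5}.
So a(n) = \frac{4}{5} - \frac{34 \left(-4\right)^{n}}{5}.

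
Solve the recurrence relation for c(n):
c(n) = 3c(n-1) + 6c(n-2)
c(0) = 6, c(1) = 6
Characteristic equation: x² - 3x - 6 = 0.
Discriminant Δ = (3)² + 4·(6) = 33.
Roots r₁,₂ = (3 ± √33)/2, so r₁ = \frac{3}{2} + \frac{\sqrt{33}}{2}, r₂ = \frac{3}{2} - \frac{\sqrt{33}}{2}.
General solution: c(n) = A·r₁^n + B·r₂^n.
From the initial conditions, A + B = 6 and r₁A + r₂B = 6.
Since r₁ - r₂ = √33: A = (6 - (6)r₂)/√33 = 3 - \frac{\sqrt{33}}{11}, and B = 6 - A = \frac{\sqrt{33}}{11} + 3.
So c(n) = \left(3 - \frac{\sqrt{33}}{11}\right)\left(\frac{3}{2} + \frac{\sqrt{33}}{2}\right)^n + \left(\frac{\sqrt{33}}{11} + 3\right)\left(\frac{3}{2} - \frac{\sqrt{33}}{2}\right)^n.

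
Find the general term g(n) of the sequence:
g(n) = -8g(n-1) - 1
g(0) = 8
First-order linear non-homogeneous.
Homogeneous solution: g_h(n) = A·(-8)^n.
Try constant particular solution g_p = K: K = -8K - 1 ⇒ K = - \frac{1}{9}.
General: g(n) = A·(-8)^n - \frac{1}{9}.
Apply g(0) = 8: A - \frac{1}{9} = 8 ⇒ A = \frac{73}{9}.
So g(n) = \frac{73 \left(-8\right)^{n}}{9} - \frac{1}{9}.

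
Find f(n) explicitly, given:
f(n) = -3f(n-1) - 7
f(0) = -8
First-order linear non-homogeneous.
Homogeneous solution: f_h(n) = A·(-3)^n.
Try constant particular solution f_p = K: K = -3K - 7 ⇒ K = - \frac{7}{4}.
General: f(n) = A·(-3)^n - \frac{7}{4}.
Apply f(0) = -8: A - \frac{7}{4} = -8 ⇒ A = - \frac{25}{4}.
So f(n) = - \frac{25 \left(-3\right)^{n}}{4} - \frac{7}{4}.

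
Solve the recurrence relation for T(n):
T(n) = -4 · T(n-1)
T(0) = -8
Pure geometric recurrence with ratio -4.
By induction T(n) = T(0) · (-4)^n = - 8 \left(-4\right)^{n}.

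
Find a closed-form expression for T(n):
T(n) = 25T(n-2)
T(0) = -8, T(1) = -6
Characteristic equation: x² - 25 = 0, which factors as (x - (-5))(x - (5)) = 0.
Roots r₁ = -5, r₂ = 5 (distinct).
General solution: T(n) = A·(-5)^n + B·(5)^n.
From T(0) = -8: A + B = -8.
From T(1) = -6: -5A + 5B = -6.
Solving: A = - \frac{17}{5}, B = - \frac{23}{5}.
So T(n) = - \frac{17 \left(-5\right)^{n}}{5} - \frac{23 \cdot 5^{n}}{5}.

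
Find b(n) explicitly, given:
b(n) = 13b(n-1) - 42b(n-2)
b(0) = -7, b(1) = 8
Characteristic equation: x² - 13x + 42 = 0, which factors as (x - (6))(x - (7)) = 0.
Roots r₁ = 6, r₂ = 7 (distinct).
General solution: b(n) = A·(6)^n + B·(7)^n.
From b(0) = -7: A + B = -7.
From b(1) = 8: 6A + 7B = 8.
Solving: A = -57, B = 50.
So b(n) = - 57 \cdot 6^{n} + 50 \cdot 7^{n}.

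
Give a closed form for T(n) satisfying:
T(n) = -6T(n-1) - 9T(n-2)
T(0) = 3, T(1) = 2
Characteristic equation: x² + 6x + 9 = 0, which is (x - (-3))².
Repeated root r = -3.
General solution: T(n) = (A + Bn)·(-3)^n.
From T(0) = 3: A = 3.
From T(1) = 2: (A + B)·(-3) = 2 ⇒ B = - \frac{11}{3}.
So T(n) = \left(3 - \frac{11 n}{3}\right) \cdot (-3)^n.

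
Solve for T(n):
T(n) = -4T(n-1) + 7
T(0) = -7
First-order linear non-homogeneous.
Homogeneous solution: T_h(n) = A·(-4)^n.
Try constant particular solution T_p = K: K = -4K + 7 ⇒ K = \frac{7}{5}.
General: T(n) = A·(-4)^n + \frac{7}{5}.
Apply T(0) = -7: A + \frac{7}{5} = -7 ⇒ A = - \frac{42}{5}.
So T(n) = \frac{7}{5} - \frac{42 \left(-4\right)^{n}}{5}.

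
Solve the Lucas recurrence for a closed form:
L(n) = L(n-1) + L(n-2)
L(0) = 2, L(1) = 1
This is the Lucas sequence.
Characteristic equation: x² - x - 1 = 0; roots r₁ = \frac{1}{2} + \frac{\sqrt{5}}{2}, r₂ = \frac{1}{2} - \frac{\sqrt{5}}{2}.
General: L(n) = A·r₁^n + B·r₂^n. Solving with L(0)=2, L(1)=1 gives A = 1, B = 1.
So L(n) = 2^{- n} \left(\left(1 - \sqrt{5}\right)^{n} + \left(1 + \sqrt{5}\right)^{n}\right).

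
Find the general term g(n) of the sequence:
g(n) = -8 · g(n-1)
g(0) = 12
Pure geometric recurrence with ratio -8.
By induction g(n) = g(0) · (-8)^n = 12 \left(-8\right)^{n}.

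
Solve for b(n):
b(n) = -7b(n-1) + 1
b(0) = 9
First-order linear non-homogeneous.
Homogeneous solution: b_h(n) = A·(-7)^n.
Try constant particular solution b_p = K: K = -7K + 1 ⇒ K = \frac{1}{8}.
General: b(n) = A·(-7)^n + \frac{1}{8}.
Apply b(0) = 9: A + \frac{1}{8} = 9 ⇒ A = \frac{71}{8}.
So b(n) = \frac{71 \left(-7\right)^{n}}{8} + \frac{1}{8}.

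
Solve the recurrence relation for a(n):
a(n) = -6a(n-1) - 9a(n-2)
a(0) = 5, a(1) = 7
Characteristic equation: x² + 6x + 9 = 0, which is (x - (-3))².
Repeated root r = -3.
General solution: a(n) = (A + Bn)·(-3)^n.
From a(0) = 5: A = 5.
From a(1) = 7: (A + B)·(-3) = 7 ⇒ B = - \frac{22}{3}.
So a(n) = \left(5 - \frac{22 n}{3}\right) \cdot (-3)^n.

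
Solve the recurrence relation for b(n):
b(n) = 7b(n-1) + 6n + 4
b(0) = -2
First-order linear with linear forcing.
Homogeneous solution: b_h(n) = A·(7)^n.
Try particular b_p(n) = pn + q. Substituting:
  pn + q = 7(p(n-1) + q) + 6n + 4.
Matching the n-coefficient: p = 7p + 6 ⇒ p = -1.
Matching constants: q = -7p + 7q + 4 ⇒ q = - \frac{11}{6}.
General: b(n) = A·(7)^n - n - \frac{11}{6}.
Apply b(0) = -2: A - \frac{11}{6} = -2 ⇒ A = - \frac{1}{6}.
So b(n) = - \frac{7^{n}}{6} - n - \frac{11}{6}.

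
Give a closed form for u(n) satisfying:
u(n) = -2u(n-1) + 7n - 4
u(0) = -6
First-order linear with linear forcing.
Homogeneous solution: u_h(n) = A·(-2)^n.
Try particular u_p(n) = pn + q. Substituting:
  pn + q = -2(p(n-1) + q) + 7n - 4.
Matching the n-coefficient: p = -2p + 7 ⇒ p = \frac{7}{3}.
Matching constants: q = 2p - 2q - 4 ⇒ q = \frac{2}{9}.
General: u(n) = A·(-2)^n + \frac{7 n}{3} + \frac{2}{9}.
Apply u(0) = -6: A + \frac{2}{9} = -6 ⇒ A = - \frac{56}{9}.
So u(n) = - \frac{56 \left(-2\right)^{n}}{9} + \frac{7 n}{3} + \frac{2}{9}.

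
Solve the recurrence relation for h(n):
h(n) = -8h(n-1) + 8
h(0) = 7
First-order linear non-homogeneous.
Homogeneous solution: h_h(n) = A·(-8)^n.
Try constant particular solution h_p = K: K = -8K + 8 ⇒ K = \frac{8}{9}.
General: h(n) = A·(-8)^n + \frac{8}{9}.
Apply h(0) = 7: A + \frac{8}{9} = 7 ⇒ A = \frac{55}{9}.
So h(n) = \frac{55 \left(-8\right)^{n}}{9} + \frac{8}{9}.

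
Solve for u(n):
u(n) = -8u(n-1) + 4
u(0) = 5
First-order linear non-homogeneous.
Homogeneous solution: u_h(n) = A·(-8)^n.
Try constant particular solution u_p = K: K = -8K + 4 ⇒ K = \frac{4}{9}.
General: u(n) = A·(-8)^n + \frac{4}{9}.
Apply u(0) = 5: A + \frac{4}{9} = 5 ⇒ A = \frac{41}{9}.
So u(n) = \frac{41 \left(-8\right)^{n}}{9} + \frac{4}{9}.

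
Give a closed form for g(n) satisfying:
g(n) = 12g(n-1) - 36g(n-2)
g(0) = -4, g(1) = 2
Characteristic equation: x² - 12x + 36 = 0, which is (x - (6))².
Repeated root r = 6.
General solution: g(n) = (A + Bn)·(6)^n.
From g(0) = -4: A = -4.
From g(1) = 2: (A + B)·(6) = 2 ⇒ B = \frac{13}{3}.
So g(n) = \left(\frac{13 n}{3} - 4\right) \cdot (6)^n.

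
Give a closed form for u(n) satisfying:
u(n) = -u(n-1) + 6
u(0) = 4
First-order linear non-homogeneous.
Homogeneous solution: u_h(n) = A·(-1)^n.
Try constant particular solution u_p = K: K = -K + 6 ⇒ K = 3.
General: u(n) = A·(-1)^n + 3.
Apply u(0) = 4: A + 3 = 4 ⇒ A = 1.
So u(n) = \left(-1\right)^{n} + 3.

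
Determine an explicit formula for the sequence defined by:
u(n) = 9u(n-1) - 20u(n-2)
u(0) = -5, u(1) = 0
Characteristic equation: x² - 9x + 20 = 0, which factors as (x - (4))(x - (5)) = 0.
Roots r₁ = 4, r₂ = 5 (distinct).
General solution: u(n) = A·(4)^n + B·(5)^n.
From u(0) = -5: A + B = -5.
From u(1) = 0: 4A + 5B = 0.
Solving: A = -25, B = 20.
So u(n) = - 25 \cdot 4^{n} + 20 \cdot 5^{n}.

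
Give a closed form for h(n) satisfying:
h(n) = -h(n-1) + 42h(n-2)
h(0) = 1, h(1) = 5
Characteristic equation: x² + x - 42 = 0, which factors as (x - (-7))(x - (6)) = 0.
Roots r₁ = -7, r₂ = 6 (distinct).
General solution: h(n) = A·(-7)^n + B·(6)^n.
From h(0) = 1: A + B = 1.
From h(1) = 5: -7A + 6B = 5.
Solving: A = \frac{1}{13}, B = \frac{12}{13}.
So h(n) = \frac{\left(-7\right)^{n}}{13} + \frac{12 \cdot 6^{n}}{13}.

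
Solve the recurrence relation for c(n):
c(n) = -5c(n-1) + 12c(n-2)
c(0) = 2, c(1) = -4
Characteristic equation: x² + 5x - 12 = 0.
Discriminant Δ = (-5)² + 4·(12) = 73.
Roots r₁,₂ = (-5 ± √73)/2, so r₁ = - \frac{5}{2} + \frac{\sqrt{73}}{2}, r₂ = - \frac{\sqrt{73}}{2} - \frac{5}{2}.
General solution: c(n) = A·r₁^n + B·r₂^n.
From the initial conditions, A + B = 2 and r₁A + r₂B = -4.
Since r₁ - r₂ = √73: A = (-4 - (2)r₂)/√73 = \frac{\sqrt{73}}{73} + 1, and B = 2 - A = 1 - \frac{\sqrt{73}}{73}.
So c(n) = \left(\frac{\sqrt{73}}{73} + 1\right)\left(- \frac{5}{2} + \frac{\sqrt{73}}{2}\right)^n + \left(1 - \frac{\sqrt{73}}{73}\right)\left(- \frac{\sqrt{73}}{2} - \frac{5}{2}\right)^n.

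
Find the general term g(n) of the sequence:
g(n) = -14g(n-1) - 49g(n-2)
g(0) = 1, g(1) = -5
Characteristic equation: x² + 14x + 49 = 0, which is (x - (-7))².
Repeated root r = -7.
General solution: g(n) = (A + Bn)·(-7)^n.
From g(0) = 1: A = 1.
From g(1) = -5: (A + B)·(-7) = -5 ⇒ B = - \frac{2}{7}.
So g(n) = \left(1 - \frac{2 n}{7}\right) \cdot (-7)^n.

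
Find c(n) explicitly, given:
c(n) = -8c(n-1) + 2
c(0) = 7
First-order linear non-homogeneous.
Homogeneous solution: c_h(n) = A·(-8)^n.
Try constant particular solution c_p = K: K = -8K + 2 ⇒ K = \frac{2}{9}.
General: c(n) = A·(-8)^n + \frac{2}{9}.
Apply c(0) = 7: A + \frac{2}{9} = 7 ⇒ A = \frac{61}{9}.
So c(n) = \frac{61 \left(-8\right)^{n}}{9} + \frac{2}{9}.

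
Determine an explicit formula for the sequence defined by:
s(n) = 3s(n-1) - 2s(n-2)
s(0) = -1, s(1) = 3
Characteristic equation: x² - 3x + 2 = 0, which factors as (x - (2))(x - (1)) = 0.
Roots r₁ = 2, r₂ = 1 (distinct).
General solution: s(n) = A·(2)^n + B·(1)^n.
From s(0) = -1: A + B = -1.
From s(1) = 3: 2A + B = 3.
Solving: A = 4, B = -5.
So s(n) = 4 \cdot 2^{n} - 5.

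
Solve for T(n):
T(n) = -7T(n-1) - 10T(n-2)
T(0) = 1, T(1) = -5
Characteristic equation: x² + 7x + 10 = 0, which factors as (x - (-2))(x - (-5)) = 0.
Roots r₁ = -2, r₂ = -5 (distinct).
General solution: T(n) = A·(-2)^n + B·(-5)^n.
From T(0) = 1: A + B = 1.
From T(1) = -5: -2A - 5B = -5.
Solving: A = 0, B = 1.
So T(n) = \left(-5\right)^{n}.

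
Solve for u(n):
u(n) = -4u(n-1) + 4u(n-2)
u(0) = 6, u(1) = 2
Characteristic equation: x² + 4x - 4 = 0.
Discriminant Δ = (-4)² + 4·(4) = 32.
Roots r₁,₂ = (-4 ± √32)/2, so r₁ = -2 + 2 \sqrt{2}, r₂ = - 2 \sqrt{2} - 2.
General solution: u(n) = A·r₁^n + B·r₂^n.
From the initial conditions, A + B = 6 and r₁A + r₂B = 2.
Since r₁ - r₂ = √32: A = (2 - (6)r₂)/√32 = \frac{7 \sqrt{2}}{4} + 3, and B = 6 - A = 3 - \frac{7 \sqrt{2}}{4}.
So u(n) = \left(\frac{7 \sqrt{2}}{4} + 3\right)\left(-2 + 2 \sqrt{2}\right)^n + \left(3 - \frac{7 \sqrt{2}}{4}\right)\left(- 2 \sqrt{2} - 2\right)^n.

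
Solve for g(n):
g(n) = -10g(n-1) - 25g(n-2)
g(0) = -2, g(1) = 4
Characteristic equation: x² + 10x + 25 = 0, which is (x - (-5))².
Repeated root r = -5.
General solution: g(n) = (A + Bn)·(-5)^n.
From g(0) = -2: A = -2.
From g(1) = 4: (A + B)·(-5) = 4 ⇒ B = \frac{6}{5}.
So g(n) = \left(\frac{6 n}{5} - 2\right) \cdot (-5)^n.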